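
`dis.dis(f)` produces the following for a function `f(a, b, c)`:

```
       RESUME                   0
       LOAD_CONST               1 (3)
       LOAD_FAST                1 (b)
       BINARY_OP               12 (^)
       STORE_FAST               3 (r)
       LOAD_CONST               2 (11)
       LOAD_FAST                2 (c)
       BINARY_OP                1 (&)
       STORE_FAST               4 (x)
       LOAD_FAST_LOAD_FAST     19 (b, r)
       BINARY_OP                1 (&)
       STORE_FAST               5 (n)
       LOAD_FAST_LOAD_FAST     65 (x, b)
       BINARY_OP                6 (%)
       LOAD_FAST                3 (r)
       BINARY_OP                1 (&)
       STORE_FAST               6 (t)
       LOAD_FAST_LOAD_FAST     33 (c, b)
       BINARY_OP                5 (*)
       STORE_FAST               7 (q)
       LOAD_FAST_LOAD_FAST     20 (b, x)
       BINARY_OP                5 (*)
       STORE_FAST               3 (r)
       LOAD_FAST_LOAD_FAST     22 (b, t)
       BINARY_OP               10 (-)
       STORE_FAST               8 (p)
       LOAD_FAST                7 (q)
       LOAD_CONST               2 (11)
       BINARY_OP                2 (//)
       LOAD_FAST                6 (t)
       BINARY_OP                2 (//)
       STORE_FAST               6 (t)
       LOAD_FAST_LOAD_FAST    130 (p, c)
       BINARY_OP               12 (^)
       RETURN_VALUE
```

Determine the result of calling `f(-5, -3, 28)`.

-29

LOAD_CONST → push 3. Stack: [3]
LOAD_FAST b → push -3. Stack: [3, -3]
BINARY_OP ^ → 3 ^ -3 = -2. Stack: [-2]
STORE_FAST r → r=-2. Stack: []
LOAD_CONST → push 11. Stack: [11]
LOAD_FAST c → push 28. Stack: [11, 28]
BINARY_OP & → 11 & 28 = 8. Stack: [8]
STORE_FAST x → x=8. Stack: []
LOAD_FAST_LOAD_FAST b,r → push -3,-2. Stack: [-3, -2]
BINARY_OP & → -3 & -2 = -4. Stack: [-4]
STORE_FAST n → n=-4. Stack: []
LOAD_FAST_LOAD_FAST x,b → push 8,-3. Stack: [8, -3]
BINARY_OP % → 8 % -3 = -1. Stack: [-1]
LOAD_FAST r → push -2. Stack: [-1, -2]
BINARY_OP & → -1 & -2 = -2. Stack: [-2]
STORE_FAST t → t=-2. Stack: []
LOAD_FAST_LOAD_FAST c,b → push 28,-3. Stack: [28, -3]
BINARY_OP * → 28 * -3 = -84. Stack: [-84]
STORE_FAST q → q=-84. Stack: []
LOAD_FAST_LOAD_FAST b,x → push -3,8. Stack: [-3, 8]
BINARY_OP * → -3 * 8 = -24. Stack: [-24]
STORE_FAST r → r=-24. Stack: []
LOAD_FAST_LOAD_FAST b,t → push -3,-2. Stack: [-3, -2]
BINARY_OP - → -3 - -2 = -1. Stack: [-1]
STORE_FAST p → p=-1. Stack: []
LOAD_FAST q → push -84. Stack: [-84]
LOAD_CONST → push 11. Stack: [-84, 11]
BINARY_OP // → -84 // 11 = -8. Stack: [-8]
LOAD_FAST t → push -2. Stack: [-8, -2]
BINARY_OP // → -8 // -2 = 4. Stack: [4]
STORE_FAST t → t=4. Stack: []
LOAD_FAST_LOAD_FAST p,c → push -1,28. Stack: [-1, 28]
BINARY_OP ^ → -1 ^ 28 = -29. Stack: [-29]
RETURN_VALUE → return -29.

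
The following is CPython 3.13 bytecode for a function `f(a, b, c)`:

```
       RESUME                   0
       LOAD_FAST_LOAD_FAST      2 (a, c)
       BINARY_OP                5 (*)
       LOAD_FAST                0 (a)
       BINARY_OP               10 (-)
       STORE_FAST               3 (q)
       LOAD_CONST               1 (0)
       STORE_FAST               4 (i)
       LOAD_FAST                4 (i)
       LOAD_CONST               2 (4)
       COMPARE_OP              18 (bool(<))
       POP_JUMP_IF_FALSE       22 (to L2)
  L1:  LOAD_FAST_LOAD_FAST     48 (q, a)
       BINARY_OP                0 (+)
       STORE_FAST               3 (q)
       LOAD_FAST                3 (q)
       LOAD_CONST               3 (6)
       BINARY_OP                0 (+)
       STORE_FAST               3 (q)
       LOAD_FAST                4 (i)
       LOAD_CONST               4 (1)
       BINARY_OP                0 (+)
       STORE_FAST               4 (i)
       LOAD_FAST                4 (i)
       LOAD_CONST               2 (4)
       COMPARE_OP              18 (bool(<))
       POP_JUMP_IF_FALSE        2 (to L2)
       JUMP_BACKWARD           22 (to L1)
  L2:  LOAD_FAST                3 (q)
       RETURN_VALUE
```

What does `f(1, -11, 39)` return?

66

LOAD_FAST_LOAD_FAST a,c → push 1,39
BINARY_OP * → 1 * 39 = 39
LOAD_FAST a → push 1
BINARY_OP - → 39 - 1 = 38
STORE_FAST q → q=38
LOAD_CONST → push 0
STORE_FAST i → i=0
LOAD_FAST i → push 0
LOAD_CONST → push 4
COMPARE_OP bool(<) → 0 vs 4 = True
POP_JUMP_IF_FALSE → pop True; no jump
LOAD_FAST_LOAD_FAST q,a → push 38,1
BINARY_OP + → 38 + 1 = 39
STORE_FAST q → q=39
LOAD_FAST q → push 39
LOAD_CONST → push 6
BINARY_OP + → 39 + 6 = 45
STORE_FAST q → q=45
LOAD_FAST i → push 0
LOAD_CONST → push 1
BINARY_OP + → 0 + 1 = 1
STORE_FAST i → i=1
LOAD_FAST i → push 1
LOAD_CONST → push 4
COMPARE_OP bool(<) → 1 vs 4 = True
POP_JUMP_IF_FALSE → pop True; no jump
LOAD_FAST_LOAD_FAST q,a → push 45,1
BINARY_OP + → 45 + 1 = 46
STORE_FAST q → q=46
LOAD_FAST q → push 46
LOAD_CONST → push 6
BINARY_OP + → 46 + 6 = 52
STORE_FAST q → q=52
LOAD_FAST i → push 1
LOAD_CONST → push 1
BINARY_OP + → 1 + 1 = 2
STORE_FAST i → i=2
LOAD_FAST i → push 2
LOAD_CONST → push 4
COMPARE_OP bool(<) → 2 vs 4 = True
POP_JUMP_IF_FALSE → pop True; no jump
LOAD_FAST_LOAD_FAST q,a → push 52,1
BINARY_OP + → 52 + 1 = 53
STORE_FAST q → q=53
LOAD_FAST q → push 53
LOAD_CONST → push 6
BINARY_OP + → 53 + 6 = 59
STORE_FAST q → q=59
LOAD_FAST i → push 2
LOAD_CONST → push 1
BINARY_OP + → 2 + 1 = 3
STORE_FAST i → i=3
LOAD_FAST i → push 3
LOAD_CONST → push 4
COMPARE_OP bool(<) → 3 vs 4 = True
POP_JUMP_IF_FALSE → pop True; no jump
LOAD_FAST_LOAD_FAST q,a → push 59,1
BINARY_OP + → 59 + 1 = 60
STORE_FAST q → q=60
LOAD_FAST q → push 60
LOAD_CONST → push 6
BINARY_OP + → 60 + 6 = 66
STORE_FAST q → q=66
LOAD_FAST i → push 3
LOAD_CONST → push 1
BINARY_OP + → 3 + 1 = 4
STORE_FAST i → i=4
LOAD_FAST i → push 4
LOAD_CONST → push 4
COMPARE_OP bool(<) → 4 vs 4 = False
POP_JUMP_IF_FALSE → pop False; jump
LOAD_FAST q → push 66
RETURN_VALUE → return 66.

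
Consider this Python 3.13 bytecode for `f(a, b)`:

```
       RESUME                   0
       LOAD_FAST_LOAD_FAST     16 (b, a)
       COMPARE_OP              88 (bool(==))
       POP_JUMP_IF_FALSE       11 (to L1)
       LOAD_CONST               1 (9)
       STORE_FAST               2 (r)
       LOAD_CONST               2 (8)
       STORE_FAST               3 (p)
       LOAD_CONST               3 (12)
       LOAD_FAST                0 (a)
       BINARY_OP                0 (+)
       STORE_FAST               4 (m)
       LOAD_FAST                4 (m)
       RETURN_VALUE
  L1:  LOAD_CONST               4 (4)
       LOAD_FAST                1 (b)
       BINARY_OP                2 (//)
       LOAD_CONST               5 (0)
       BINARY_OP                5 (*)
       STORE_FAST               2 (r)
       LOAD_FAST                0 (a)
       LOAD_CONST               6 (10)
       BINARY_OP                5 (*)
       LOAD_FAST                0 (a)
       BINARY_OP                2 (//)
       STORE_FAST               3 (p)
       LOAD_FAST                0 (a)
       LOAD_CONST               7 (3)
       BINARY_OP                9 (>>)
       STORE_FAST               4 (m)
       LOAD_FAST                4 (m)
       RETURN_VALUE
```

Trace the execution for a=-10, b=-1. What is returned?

-2

LOAD_FAST_LOAD_FAST b,a → push -1,-10. Stack: [-1, -10]
COMPARE_OP bool(==) → -1 vs -10 = False. Stack: [False]
POP_JUMP_IF_FALSE → pop False; jump. Stack: []
LOAD_CONST → push 4. Stack: [4]
LOAD_FAST b → push -1. Stack: [4, -1]
BINARY_OP // → 4 // -1 = -4. Stack: [-4]
LOAD_CONST → push 0. Stack: [-4, 0]
BINARY_OP * → -4 * 0 = 0. Stack: [0]
STORE_FAST r → r=0. Stack: []
LOAD_FAST a → push -10. Stack: [-10]
LOAD_CONST → push 10. Stack: [-10, 10]
BINARY_OP * → -10 * 10 = -100. Stack: [-100]
LOAD_FAST a → push -10. Stack: [-100, -10]
BINARY_OP // → -100 // -10 = 10. Stack: [10]
STORE_FAST p → p=10. Stack: []
LOAD_FAST a → push -10. Stack: [-10]
LOAD_CONST → push 3. Stack: [-10, 3]
BINARY_OP >> → -10 >> 3 = -2. Stack: [-2]
STORE_FAST m → m=-2. Stack: []
LOAD_FAST m → push -2. Stack: [-2]
RETURN_VALUE → return -2.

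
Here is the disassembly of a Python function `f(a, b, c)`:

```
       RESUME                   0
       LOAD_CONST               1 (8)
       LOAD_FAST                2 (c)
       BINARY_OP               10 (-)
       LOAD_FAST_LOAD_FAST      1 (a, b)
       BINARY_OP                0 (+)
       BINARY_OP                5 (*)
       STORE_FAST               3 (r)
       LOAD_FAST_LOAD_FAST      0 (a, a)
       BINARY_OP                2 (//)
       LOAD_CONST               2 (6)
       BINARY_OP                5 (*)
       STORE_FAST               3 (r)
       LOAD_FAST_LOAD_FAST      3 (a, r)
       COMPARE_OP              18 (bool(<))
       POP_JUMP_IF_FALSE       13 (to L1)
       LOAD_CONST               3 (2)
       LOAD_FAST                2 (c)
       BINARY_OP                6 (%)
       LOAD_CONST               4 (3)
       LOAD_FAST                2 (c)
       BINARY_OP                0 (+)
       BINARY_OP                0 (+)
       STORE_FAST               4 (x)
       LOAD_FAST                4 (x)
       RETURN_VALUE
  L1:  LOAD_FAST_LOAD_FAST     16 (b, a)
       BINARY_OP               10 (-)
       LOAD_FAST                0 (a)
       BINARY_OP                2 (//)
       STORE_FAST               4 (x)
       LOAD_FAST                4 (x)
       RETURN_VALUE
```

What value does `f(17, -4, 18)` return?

LOAD_CONST → push 8. Stack: [8]
LOAD_FAST c → push 18. Stack: [8, 18]
BINARY_OP - → 8 - 18 = -10. Stack: [-10]
LOAD_FAST_LOAD_FAST a,b → push 17,-4. Stack: [-10, 17, -4]
BINARY_OP + → 17 + -4 = 13. Stack: [-10, 13]
BINARY_OP * → -10 * 13 = -130. Stack: [-130]
STORE_FAST r → r=-130. Stack: []
LOAD_FAST_LOAD_FAST a,a → push 17,17. Stack: [17, 17]
BINARY_OP // → 17 // 17 = 1. Stack: [1]
LOAD_CONST → push 6. Stack: [1, 6]
BINARY_OP * → 1 * 6 = 6. Stack: [6]
STORE_FAST r → r=6. Stack: []
LOAD_FAST_LOAD_FAST a,r → push 17,6. Stack: [17, 6]
COMPARE_OP bool(<) → 17 vs 6 = False. Stack: [False]
POP_JUMP_IF_FALSE → pop False; jump. Stack: []
LOAD_FAST_LOAD_FAST b,a → push -4,17. Stack: [-4, 17]
BINARY_OP - → -4 - 17 = -21. Stack: [-21]
LOAD_FAST a → push 17. Stack: [-21, 17]
BINARY_OP // → -21 // 17 = -2. Stack: [-2]
STORE_FAST x → x=-2. Stack: []
LOAD_FAST x → push -2. Stack: [-2]
RETURN_VALUE → return -2.

-2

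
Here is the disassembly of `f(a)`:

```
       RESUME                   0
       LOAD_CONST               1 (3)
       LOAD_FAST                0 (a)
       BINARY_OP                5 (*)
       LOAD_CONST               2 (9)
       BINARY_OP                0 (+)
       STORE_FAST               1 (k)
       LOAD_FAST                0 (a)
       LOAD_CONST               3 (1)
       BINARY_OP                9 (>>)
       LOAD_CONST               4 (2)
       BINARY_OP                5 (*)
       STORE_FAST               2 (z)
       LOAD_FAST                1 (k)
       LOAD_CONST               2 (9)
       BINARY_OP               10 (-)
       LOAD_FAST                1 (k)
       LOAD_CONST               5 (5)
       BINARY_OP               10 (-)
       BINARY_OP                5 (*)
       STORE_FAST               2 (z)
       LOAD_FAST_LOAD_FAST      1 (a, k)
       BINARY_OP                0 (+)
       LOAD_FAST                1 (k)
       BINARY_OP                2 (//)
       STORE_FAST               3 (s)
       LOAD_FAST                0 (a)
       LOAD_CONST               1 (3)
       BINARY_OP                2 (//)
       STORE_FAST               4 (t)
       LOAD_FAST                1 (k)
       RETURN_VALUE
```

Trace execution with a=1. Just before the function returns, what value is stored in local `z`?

LOAD_CONST → push 3. Stack: [3]
LOAD_FAST a → push 1. Stack: [3, 1]
BINARY_OP * → 3 * 1 = 3. Stack: [3]
LOAD_CONST → push 9. Stack: [3, 9]
BINARY_OP + → 3 + 9 = 12. Stack: [12]
STORE_FAST k → k=12. Stack: []
LOAD_FAST a → push 1. Stack: [1]
LOAD_CONST → push 1. Stack: [1, 1]
BINARY_OP >> → 1 >> 1 = 0. Stack: [0]
LOAD_CONST → push 2. Stack: [0, 2]
BINARY_OP * → 0 * 2 = 0. Stack: [0]
STORE_FAST z → z=0. Stack: []
LOAD_FAST k → push 12. Stack: [12]
LOAD_CONST → push 9. Stack: [12, 9]
BINARY_OP - → 12 - 9 = 3. Stack: [3]
LOAD_FAST k → push 12. Stack: [3, 12]
LOAD_CONST → push 5. Stack: [3, 12, 5]
BINARY_OP - → 12 - 5 = 7. Stack: [3, 7]
BINARY_OP * → 3 * 7 = 21. Stack: [21]
STORE_FAST z → z=21. Stack: []
LOAD_FAST_LOAD_FAST a,k → push 1,12. Stack: [1, 12]
BINARY_OP + → 1 + 12 = 13. Stack: [13]
LOAD_FAST k → push 12. Stack: [13, 12]
BINARY_OP // → 13 // 12 = 1. Stack: [1]
STORE_FAST s → s=1. Stack: []
LOAD_FAST a → push 1. Stack: [1]
LOAD_CONST → push 3. Stack: [1, 3]
BINARY_OP // → 1 // 3 = 0. Stack: [0]
STORE_FAST t → t=0. Stack: []
LOAD_FAST k → push 12. Stack: [12]
RETURN_VALUE → return 12.

21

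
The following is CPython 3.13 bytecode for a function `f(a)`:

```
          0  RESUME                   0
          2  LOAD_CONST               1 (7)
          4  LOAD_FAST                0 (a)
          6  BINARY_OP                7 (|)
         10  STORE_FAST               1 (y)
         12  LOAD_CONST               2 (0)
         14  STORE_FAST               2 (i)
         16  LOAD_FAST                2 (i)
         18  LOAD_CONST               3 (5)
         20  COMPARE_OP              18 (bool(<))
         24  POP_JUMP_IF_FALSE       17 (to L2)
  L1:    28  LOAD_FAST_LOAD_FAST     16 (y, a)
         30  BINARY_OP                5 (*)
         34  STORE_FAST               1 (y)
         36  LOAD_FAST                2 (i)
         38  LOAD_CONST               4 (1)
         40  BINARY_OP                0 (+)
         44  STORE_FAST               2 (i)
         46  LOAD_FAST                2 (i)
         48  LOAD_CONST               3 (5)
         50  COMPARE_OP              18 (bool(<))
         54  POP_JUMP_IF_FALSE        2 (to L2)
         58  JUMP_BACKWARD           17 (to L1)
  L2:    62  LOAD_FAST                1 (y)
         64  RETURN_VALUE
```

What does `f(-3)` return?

LOAD_CONST → push 7
LOAD_FAST a → push -3
BINARY_OP | → 7 | -3 = -1
STORE_FAST y → y=-1
LOAD_CONST → push 0
STORE_FAST i → i=0
LOAD_FAST i → push 0
LOAD_CONST → push 5
COMPARE_OP bool(<) → 0 vs 5 = True
POP_JUMP_IF_FALSE → pop True; no jump
LOAD_FAST_LOAD_FAST y,a → push -1,-3
BINARY_OP * → -1 * -3 = 3
STORE_FAST y → y=3
LOAD_FAST i → push 0
LOAD_CONST → push 1
BINARY_OP + → 0 + 1 = 1
STORE_FAST i → i=1
LOAD_FAST i → push 1
LOAD_CONST → push 5
COMPARE_OP bool(<) → 1 vs 5 = True
POP_JUMP_IF_FALSE → pop True; no jump
LOAD_FAST_LOAD_FAST y,a → push 3,-3
BINARY_OP * → 3 * -3 = -9
STORE_FAST y → y=-9
LOAD_FAST i → push 1
LOAD_CONST → push 1
BINARY_OP + → 1 + 1 = 2
STORE_FAST i → i=2
LOAD_FAST i → push 2
LOAD_CONST → push 5
COMPARE_OP bool(<) → 2 vs 5 = True
POP_JUMP_IF_FALSE → pop True; no jump
LOAD_FAST_LOAD_FAST y,a → push -9,-3
BINARY_OP * → -9 * -3 = 27
STORE_FAST y → y=27
LOAD_FAST i → push 2
LOAD_CONST → push 1
BINARY_OP + → 2 + 1 = 3
STORE_FAST i → i=3
LOAD_FAST i → push 3
LOAD_CONST → push 5
COMPARE_OP bool(<) → 3 vs 5 = True
POP_JUMP_IF_FALSE → pop True; no jump
LOAD_FAST_LOAD_FAST y,a → push 27,-3
BINARY_OP * → 27 * -3 = -81
STORE_FAST y → y=-81
LOAD_FAST i → push 3
LOAD_CONST → push 1
BINARY_OP + → 3 + 1 = 4
STORE_FAST i → i=4
LOAD_FAST i → push 4
LOAD_CONST → push 5
COMPARE_OP bool(<) → 4 vs 5 = True
POP_JUMP_IF_FALSE → pop True; no jump
LOAD_FAST_LOAD_FAST y,a → push -81,-3
BINARY_OP * → -81 * -3 = 243
STORE_FAST y → y=243
LOAD_FAST i → push 4
LOAD_CONST → push 1
BINARY_OP + → 4 + 1 = 5
STORE_FAST i → i=5
LOAD_FAST i → push 5
LOAD_CONST → push 5
COMPARE_OP bool(<) → 5 vs 5 = False
POP_JUMP_IF_FALSE → pop False; jump
LOAD_FAST y → push 243
RETURN_VALUE → return 243.

243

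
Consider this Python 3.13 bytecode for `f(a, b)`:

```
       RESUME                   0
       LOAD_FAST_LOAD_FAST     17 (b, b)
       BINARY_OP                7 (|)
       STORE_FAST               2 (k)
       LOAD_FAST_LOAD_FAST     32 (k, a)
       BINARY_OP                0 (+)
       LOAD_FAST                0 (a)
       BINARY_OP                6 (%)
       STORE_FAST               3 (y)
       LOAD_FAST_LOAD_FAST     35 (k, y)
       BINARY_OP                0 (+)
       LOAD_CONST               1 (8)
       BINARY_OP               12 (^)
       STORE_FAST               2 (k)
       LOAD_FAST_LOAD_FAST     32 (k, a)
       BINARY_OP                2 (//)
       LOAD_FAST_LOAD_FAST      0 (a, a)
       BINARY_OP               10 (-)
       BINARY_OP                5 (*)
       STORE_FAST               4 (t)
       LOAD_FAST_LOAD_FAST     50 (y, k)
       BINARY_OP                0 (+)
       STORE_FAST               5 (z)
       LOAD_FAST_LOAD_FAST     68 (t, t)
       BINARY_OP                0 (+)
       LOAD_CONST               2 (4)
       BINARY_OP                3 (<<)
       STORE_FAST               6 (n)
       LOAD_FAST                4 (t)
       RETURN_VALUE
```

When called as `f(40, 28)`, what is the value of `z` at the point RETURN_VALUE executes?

76

LOAD_FAST_LOAD_FAST b,b → push 28,28. Stack: [28, 28]
BINARY_OP | → 28 | 28 = 28. Stack: [28]
STORE_FAST k → k=28. Stack: []
LOAD_FAST_LOAD_FAST k,a → push 28,40. Stack: [28, 40]
BINARY_OP + → 28 + 40 = 68. Stack: [68]
LOAD_FAST a → push 40. Stack: [68, 40]
BINARY_OP % → 68 % 40 = 28. Stack: [28]
STORE_FAST y → y=28. Stack: []
LOAD_FAST_LOAD_FAST k,y → push 28,28. Stack: [28, 28]
BINARY_OP + → 28 + 28 = 56. Stack: [56]
LOAD_CONST → push 8. Stack: [56, 8]
BINARY_OP ^ → 56 ^ 8 = 48. Stack: [48]
STORE_FAST k → k=48. Stack: []
LOAD_FAST_LOAD_FAST k,a → push 48,40. Stack: [48, 40]
BINARY_OP // → 48 // 40 = 1. Stack: [1]
LOAD_FAST_LOAD_FAST a,a → push 40,40. Stack: [1, 40, 40]
BINARY_OP - → 40 - 40 = 0. Stack: [1, 0]
BINARY_OP * → 1 * 0 = 0. Stack: [0]
STORE_FAST t → t=0. Stack: []
LOAD_FAST_LOAD_FAST y,k → push 28,48. Stack: [28, 48]
BINARY_OP + → 28 + 48 = 76. Stack: [76]
STORE_FAST z → z=76. Stack: []
LOAD_FAST_LOAD_FAST t,t → push 0,0. Stack: [0, 0]
BINARY_OP + → 0 + 0 = 0. Stack: [0]
LOAD_CONST → push 4. Stack: [0, 4]
BINARY_OP << → 0 << 4 = 0. Stack: [0]
STORE_FAST n → n=0. Stack: []
LOAD_FAST t → push 0. Stack: [0]
RETURN_VALUE → return 0.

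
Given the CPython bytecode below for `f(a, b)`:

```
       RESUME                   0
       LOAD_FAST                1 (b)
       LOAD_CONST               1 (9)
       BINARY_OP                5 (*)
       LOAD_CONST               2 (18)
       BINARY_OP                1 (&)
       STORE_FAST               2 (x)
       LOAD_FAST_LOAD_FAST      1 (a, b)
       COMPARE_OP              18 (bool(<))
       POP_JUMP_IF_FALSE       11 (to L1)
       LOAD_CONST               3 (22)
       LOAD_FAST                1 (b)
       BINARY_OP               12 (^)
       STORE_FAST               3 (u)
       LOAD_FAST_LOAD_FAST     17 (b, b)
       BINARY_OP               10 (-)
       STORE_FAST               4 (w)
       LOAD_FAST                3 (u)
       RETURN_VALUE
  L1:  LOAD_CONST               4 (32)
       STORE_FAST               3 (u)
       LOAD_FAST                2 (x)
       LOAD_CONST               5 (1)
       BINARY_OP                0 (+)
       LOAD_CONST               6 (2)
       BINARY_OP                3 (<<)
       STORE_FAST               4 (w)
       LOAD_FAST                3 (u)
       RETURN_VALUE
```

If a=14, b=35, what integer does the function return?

53

LOAD_FAST b → push 35. Stack: [35]
LOAD_CONST → push 9. Stack: [35, 9]
BINARY_OP * → 35 * 9 = 315. Stack: [315]
LOAD_CONST → push 18. Stack: [315, 18]
BINARY_OP & → 315 & 18 = 18. Stack: [18]
STORE_FAST x → x=18. Stack: []
LOAD_FAST_LOAD_FAST a,b → push 14,35. Stack: [14, 35]
COMPARE_OP bool(<) → 14 vs 35 = True. Stack: [True]
POP_JUMP_IF_FALSE → pop True; no jump. Stack: []
LOAD_CONST → push 22. Stack: [22]
LOAD_FAST b → push 35. Stack: [22, 35]
BINARY_OP ^ → 22 ^ 35 = 53. Stack: [53]
STORE_FAST u → u=53. Stack: []
LOAD_FAST_LOAD_FAST b,b → push 35,35. Stack: [35, 35]
BINARY_OP - → 35 - 35 = 0. Stack: [0]
STORE_FAST w → w=0. Stack: []
LOAD_FAST u → push 53. Stack: [53]
RETURN_VALUE → return 53.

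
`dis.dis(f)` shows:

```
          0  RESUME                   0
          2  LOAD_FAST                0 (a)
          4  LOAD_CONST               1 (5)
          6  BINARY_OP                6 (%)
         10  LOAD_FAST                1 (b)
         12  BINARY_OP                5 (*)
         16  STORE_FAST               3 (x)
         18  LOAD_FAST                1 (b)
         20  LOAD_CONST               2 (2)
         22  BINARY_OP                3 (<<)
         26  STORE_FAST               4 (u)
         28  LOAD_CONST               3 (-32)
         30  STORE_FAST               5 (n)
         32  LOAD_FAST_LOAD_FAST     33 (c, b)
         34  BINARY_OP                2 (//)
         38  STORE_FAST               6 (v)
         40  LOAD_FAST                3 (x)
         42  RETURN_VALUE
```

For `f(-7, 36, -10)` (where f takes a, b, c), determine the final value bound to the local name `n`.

LOAD_FAST a → push -7. Stack: [-7]
LOAD_CONST → push 5. Stack: [-7, 5]
BINARY_OP % → -7 % 5 = 3. Stack: [3]
LOAD_FAST b → push 36. Stack: [3, 36]
BINARY_OP * → 3 * 36 = 108. Stack: [108]
STORE_FAST x → x=108. Stack: []
LOAD_FAST b → push 36. Stack: [36]
LOAD_CONST → push 2. Stack: [36, 2]
BINARY_OP << → 36 << 2 = 144. Stack: [144]
STORE_FAST u → u=144. Stack: []
LOAD_CONST → push -32. Stack: [-32]
STORE_FAST n → n=-32. Stack: []
LOAD_FAST_LOAD_FAST c,b → push -10,36. Stack: [-10, 36]
BINARY_OP // → -10 // 36 = -1. Stack: [-1]
STORE_FAST v → v=-1. Stack: []
LOAD_FAST x → push 108. Stack: [108]
RETURN_VALUE → return 108.

-32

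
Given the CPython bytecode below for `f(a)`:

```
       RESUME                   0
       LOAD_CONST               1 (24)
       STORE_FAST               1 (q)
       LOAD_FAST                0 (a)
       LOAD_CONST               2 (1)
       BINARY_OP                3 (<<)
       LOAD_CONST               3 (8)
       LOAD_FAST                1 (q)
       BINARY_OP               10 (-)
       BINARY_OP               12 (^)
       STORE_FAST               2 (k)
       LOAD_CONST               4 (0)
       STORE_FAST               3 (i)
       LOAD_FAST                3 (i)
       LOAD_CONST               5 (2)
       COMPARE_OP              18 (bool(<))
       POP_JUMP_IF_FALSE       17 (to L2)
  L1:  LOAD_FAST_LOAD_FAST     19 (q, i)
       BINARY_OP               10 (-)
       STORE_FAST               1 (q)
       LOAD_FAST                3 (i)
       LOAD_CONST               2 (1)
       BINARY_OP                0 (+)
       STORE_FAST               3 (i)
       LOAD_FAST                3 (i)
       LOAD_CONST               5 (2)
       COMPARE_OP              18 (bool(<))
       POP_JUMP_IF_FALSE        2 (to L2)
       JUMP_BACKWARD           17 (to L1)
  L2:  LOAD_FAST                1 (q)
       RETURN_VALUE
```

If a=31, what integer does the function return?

23

LOAD_CONST → push 24. Stack: [24]
STORE_FAST q → q=24. Stack: []
LOAD_FAST a → push 31. Stack: [31]
LOAD_CONST → push 1. Stack: [31, 1]
BINARY_OP << → 31 << 1 = 62. Stack: [62]
LOAD_CONST → push 8. Stack: [62, 8]
LOAD_FAST q → push 24. Stack: [62, 8, 24]
BINARY_OP - → 8 - 24 = -16. Stack: [62, -16]
BINARY_OP ^ → 62 ^ -16 = -50. Stack: [-50]
STORE_FAST k → k=-50. Stack: []
LOAD_CONST → push 0. Stack: [0]
STORE_FAST i → i=0. Stack: []
LOAD_FAST i → push 0. Stack: [0]
LOAD_CONST → push 2. Stack: [0, 2]
COMPARE_OP bool(<) → 0 vs 2 = True. Stack: [True]
POP_JUMP_IF_FALSE → pop True; no jump. Stack: []
LOAD_FAST_LOAD_FAST q,i → push 24,0. Stack: [24, 0]
BINARY_OP - → 24 - 0 = 24. Stack: [24]
STORE_FAST q → q=24. Stack: []
LOAD_FAST i → push 0. Stack: [0]
LOAD_CONST → push 1. Stack: [0, 1]
BINARY_OP + → 0 + 1 = 1. Stack: [1]
STORE_FAST i → i=1. Stack: []
LOAD_FAST i → push 1. Stack: [1]
LOAD_CONST → push 2. Stack: [1, 2]
COMPARE_OP bool(<) → 1 vs 2 = True. Stack: [True]
POP_JUMP_IF_FALSE → pop True; no jump. Stack: []
LOAD_FAST_LOAD_FAST q,i → push 24,1. Stack: [24, 1]
BINARY_OP - → 24 - 1 = 23. Stack: [23]
STORE_FAST q → q=23. Stack: []
LOAD_FAST i → push 1. Stack: [1]
LOAD_CONST → push 1. Stack: [1, 1]
BINARY_OP + → 1 + 1 = 2. Stack: [2]
STORE_FAST i → i=2. Stack: []
LOAD_FAST i → push 2. Stack: [2]
LOAD_CONST → push 2. Stack: [2, 2]
COMPARE_OP bool(<) → 2 vs 2 = False. Stack: [False]
POP_JUMP_IF_FALSE → pop False; jump. Stack: []
LOAD_FAST q → push 23. Stack: [23]
RETURN_VALUE → return 23.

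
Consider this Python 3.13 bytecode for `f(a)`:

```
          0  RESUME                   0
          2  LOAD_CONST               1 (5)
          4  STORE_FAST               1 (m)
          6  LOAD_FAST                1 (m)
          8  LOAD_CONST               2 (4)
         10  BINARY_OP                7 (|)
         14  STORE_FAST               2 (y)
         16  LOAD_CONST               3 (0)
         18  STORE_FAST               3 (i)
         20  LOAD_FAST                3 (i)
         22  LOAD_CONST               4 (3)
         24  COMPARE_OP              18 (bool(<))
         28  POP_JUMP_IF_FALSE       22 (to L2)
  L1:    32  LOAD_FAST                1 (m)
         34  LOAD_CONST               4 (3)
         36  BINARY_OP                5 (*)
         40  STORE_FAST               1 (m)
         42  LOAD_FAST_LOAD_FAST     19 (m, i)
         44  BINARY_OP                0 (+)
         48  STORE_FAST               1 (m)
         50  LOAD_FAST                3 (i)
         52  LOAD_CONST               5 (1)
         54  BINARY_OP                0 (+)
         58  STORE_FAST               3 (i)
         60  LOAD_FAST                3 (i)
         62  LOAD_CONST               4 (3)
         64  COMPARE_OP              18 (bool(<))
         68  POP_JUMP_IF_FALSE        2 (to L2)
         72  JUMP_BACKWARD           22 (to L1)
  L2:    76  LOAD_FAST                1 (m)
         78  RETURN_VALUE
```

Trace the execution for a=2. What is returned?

LOAD_CONST → push 5. Stack: [5]
STORE_FAST m → m=5. Stack: []
LOAD_FAST m → push 5. Stack: [5]
LOAD_CONST → push 4. Stack: [5, 4]
BINARY_OP | → 5 | 4 = 5. Stack: [5]
STORE_FAST y → y=5. Stack: []
LOAD_CONST → push 0. Stack: [0]
STORE_FAST i → i=0. Stack: []
LOAD_FAST i → push 0. Stack: [0]
LOAD_CONST → push 3. Stack: [0, 3]
COMPARE_OP bool(<) → 0 vs 3 = True. Stack: [True]
POP_JUMP_IF_FALSE → pop True; no jump. Stack: []
LOAD_FAST m → push 5. Stack: [5]
LOAD_CONST → push 3. Stack: [5, 3]
BINARY_OP * → 5 * 3 = 15. Stack: [15]
STORE_FAST m → m=15. Stack: []
LOAD_FAST_LOAD_FAST m,i → push 15,0. Stack: [15, 0]
BINARY_OP + → 15 + 0 = 15. Stack: [15]
STORE_FAST m → m=15. Stack: []
LOAD_FAST i → push 0. Stack: [0]
LOAD_CONST → push 1. Stack: [0, 1]
BINARY_OP + → 0 + 1 = 1. Stack: [1]
STORE_FAST i → i=1. Stack: []
LOAD_FAST i → push 1. Stack: [1]
LOAD_CONST → push 3. Stack: [1, 3]
COMPARE_OP bool(<) → 1 vs 3 = True. Stack: [True]
POP_JUMP_IF_FALSE → pop True; no jump. Stack: []
LOAD_FAST m → push 15. Stack: [15]
LOAD_CONST → push 3. Stack: [15, 3]
BINARY_OP * → 15 * 3 = 45. Stack: [45]
STORE_FAST m → m=45. Stack: []
LOAD_FAST_LOAD_FAST m,i → push 45,1. Stack: [45, 1]
BINARY_OP + → 45 + 1 = 46. Stack: [46]
STORE_FAST m → m=46. Stack: []
LOAD_FAST i → push 1. Stack: [1]
LOAD_CONST → push 1. Stack: [1, 1]
BINARY_OP + → 1 + 1 = 2. Stack: [2]
STORE_FAST i → i=2. Stack: []
LOAD_FAST i → push 2. Stack: [2]
LOAD_CONST → push 3. Stack: [2, 3]
COMPARE_OP bool(<) → 2 vs 3 = True. Stack: [True]
POP_JUMP_IF_FALSE → pop True; no jump. Stack: []
LOAD_FAST m → push 46. Stack: [46]
LOAD_CONST → push 3. Stack: [46, 3]
BINARY_OP * → 46 * 3 = 138. Stack: [138]
STORE_FAST m → m=138. Stack: []
LOAD_FAST_LOAD_FAST m,i → push 138,2. Stack: [138, 2]
BINARY_OP + → 138 + 2 = 140. Stack: [140]
STORE_FAST m → m=140. Stack: []
LOAD_FAST i → push 2. Stack: [2]
LOAD_CONST → push 1. Stack: [2, 1]
BINARY_OP + → 2 + 1 = 3. Stack: [3]
STORE_FAST i → i=3. Stack: []
LOAD_FAST i → push 3. Stack: [3]
LOAD_CONST → push 3. Stack: [3, 3]
COMPARE_OP bool(<) → 3 vs 3 = False. Stack: [False]
POP_JUMP_IF_FALSE → pop False; jump. Stack: []
LOAD_FAST m → push 140. Stack: [140]
RETURN_VALUE → return 140.

140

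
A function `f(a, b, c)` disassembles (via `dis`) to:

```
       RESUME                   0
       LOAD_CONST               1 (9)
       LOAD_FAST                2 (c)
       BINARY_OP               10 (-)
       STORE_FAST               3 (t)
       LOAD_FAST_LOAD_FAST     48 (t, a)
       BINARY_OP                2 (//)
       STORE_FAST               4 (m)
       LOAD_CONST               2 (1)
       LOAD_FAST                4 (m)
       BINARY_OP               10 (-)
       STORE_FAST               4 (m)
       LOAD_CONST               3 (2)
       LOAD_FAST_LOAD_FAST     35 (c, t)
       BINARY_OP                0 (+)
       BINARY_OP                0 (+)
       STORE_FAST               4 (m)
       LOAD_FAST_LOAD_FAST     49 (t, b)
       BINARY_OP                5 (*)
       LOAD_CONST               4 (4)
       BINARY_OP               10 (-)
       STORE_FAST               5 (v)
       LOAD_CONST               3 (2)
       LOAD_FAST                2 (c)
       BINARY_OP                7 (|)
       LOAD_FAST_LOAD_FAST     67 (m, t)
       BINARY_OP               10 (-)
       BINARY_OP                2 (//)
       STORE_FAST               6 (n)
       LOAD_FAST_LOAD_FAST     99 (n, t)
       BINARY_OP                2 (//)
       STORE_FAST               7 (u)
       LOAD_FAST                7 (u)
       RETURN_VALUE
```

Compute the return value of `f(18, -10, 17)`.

-1

LOAD_CONST → push 9. Stack: [9]
LOAD_FAST c → push 17. Stack: [9, 17]
BINARY_OP - → 9 - 17 = -8. Stack: [-8]
STORE_FAST t → t=-8. Stack: []
LOAD_FAST_LOAD_FAST t,a → push -8,18. Stack: [-8, 18]
BINARY_OP // → -8 // 18 = -1. Stack: [-1]
STORE_FAST m → m=-1. Stack: []
LOAD_CONST → push 1. Stack: [1]
LOAD_FAST m → push -1. Stack: [1, -1]
BINARY_OP - → 1 - -1 = 2. Stack: [2]
STORE_FAST m → m=2. Stack: []
LOAD_CONST → push 2. Stack: [2]
LOAD_FAST_LOAD_FAST c,t → push 17,-8. Stack: [2, 17, -8]
BINARY_OP + → 17 + -8 = 9. Stack: [2, 9]
BINARY_OP + → 2 + 9 = 11. Stack: [11]
STORE_FAST m → m=11. Stack: []
LOAD_FAST_LOAD_FAST t,b → push -8,-10. Stack: [-8, -10]
BINARY_OP * → -8 * -10 = 80. Stack: [80]
LOAD_CONST → push 4. Stack: [80, 4]
BINARY_OP - → 80 - 4 = 76. Stack: [76]
STORE_FAST v → v=76. Stack: []
LOAD_CONST → push 2. Stack: [2]
LOAD_FAST c → push 17. Stack: [2, 17]
BINARY_OP | → 2 | 17 = 19. Stack: [19]
LOAD_FAST_LOAD_FAST m,t → push 11,-8. Stack: [19, 11, -8]
BINARY_OP - → 11 - -8 = 19. Stack: [19, 19]
BINARY_OP // → 19 // 19 = 1. Stack: [1]
STORE_FAST n → n=1. Stack: []
LOAD_FAST_LOAD_FAST n,t → push 1,-8. Stack: [1, -8]
BINARY_OP // → 1 // -8 = -1. Stack: [-1]
STORE_FAST u → u=-1. Stack: []
LOAD_FAST u → push -1. Stack: [-1]
RETURN_VALUE → return -1.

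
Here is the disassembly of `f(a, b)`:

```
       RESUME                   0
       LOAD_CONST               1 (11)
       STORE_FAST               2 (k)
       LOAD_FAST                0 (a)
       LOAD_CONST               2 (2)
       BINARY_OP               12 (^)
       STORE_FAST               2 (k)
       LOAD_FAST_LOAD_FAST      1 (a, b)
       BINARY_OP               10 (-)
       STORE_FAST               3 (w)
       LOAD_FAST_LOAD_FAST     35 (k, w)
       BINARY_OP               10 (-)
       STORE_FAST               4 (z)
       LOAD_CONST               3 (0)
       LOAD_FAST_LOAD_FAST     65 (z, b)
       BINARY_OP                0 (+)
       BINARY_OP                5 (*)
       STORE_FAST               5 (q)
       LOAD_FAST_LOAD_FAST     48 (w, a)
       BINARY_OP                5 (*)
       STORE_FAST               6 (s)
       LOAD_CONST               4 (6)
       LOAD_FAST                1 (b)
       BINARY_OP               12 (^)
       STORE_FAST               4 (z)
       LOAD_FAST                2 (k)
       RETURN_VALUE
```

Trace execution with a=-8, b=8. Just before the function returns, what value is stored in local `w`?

-16

LOAD_CONST → push 11. Stack: [11]
STORE_FAST k → k=11. Stack: []
LOAD_FAST a → push -8. Stack: [-8]
LOAD_CONST → push 2. Stack: [-8, 2]
BINARY_OP ^ → -8 ^ 2 = -6. Stack: [-6]
STORE_FAST k → k=-6. Stack: []
LOAD_FAST_LOAD_FAST a,b → push -8,8. Stack: [-8, 8]
BINARY_OP - → -8 - 8 = -16. Stack: [-16]
STORE_FAST w → w=-16. Stack: []
LOAD_FAST_LOAD_FAST k,w → push -6,-16. Stack: [-6, -16]
BINARY_OP - → -6 - -16 = 10. Stack: [10]
STORE_FAST z → z=10. Stack: []
LOAD_CONST → push 0. Stack: [0]
LOAD_FAST_LOAD_FAST z,b → push 10,8. Stack: [0, 10, 8]
BINARY_OP + → 10 + 8 = 18. Stack: [0, 18]
BINARY_OP * → 0 * 18 = 0. Stack: [0]
STORE_FAST q → q=0. Stack: []
LOAD_FAST_LOAD_FAST w,a → push -16,-8. Stack: [-16, -8]
BINARY_OP * → -16 * -8 = 128. Stack: [128]
STORE_FAST s → s=128. Stack: []
LOAD_CONST → push 6. Stack: [6]
LOAD_FAST b → push 8. Stack: [6, 8]
BINARY_OP ^ → 6 ^ 8 = 14. Stack: [14]
STORE_FAST z → z=14. Stack: []
LOAD_FAST k → push -6. Stack: [-6]
RETURN_VALUE → return -6.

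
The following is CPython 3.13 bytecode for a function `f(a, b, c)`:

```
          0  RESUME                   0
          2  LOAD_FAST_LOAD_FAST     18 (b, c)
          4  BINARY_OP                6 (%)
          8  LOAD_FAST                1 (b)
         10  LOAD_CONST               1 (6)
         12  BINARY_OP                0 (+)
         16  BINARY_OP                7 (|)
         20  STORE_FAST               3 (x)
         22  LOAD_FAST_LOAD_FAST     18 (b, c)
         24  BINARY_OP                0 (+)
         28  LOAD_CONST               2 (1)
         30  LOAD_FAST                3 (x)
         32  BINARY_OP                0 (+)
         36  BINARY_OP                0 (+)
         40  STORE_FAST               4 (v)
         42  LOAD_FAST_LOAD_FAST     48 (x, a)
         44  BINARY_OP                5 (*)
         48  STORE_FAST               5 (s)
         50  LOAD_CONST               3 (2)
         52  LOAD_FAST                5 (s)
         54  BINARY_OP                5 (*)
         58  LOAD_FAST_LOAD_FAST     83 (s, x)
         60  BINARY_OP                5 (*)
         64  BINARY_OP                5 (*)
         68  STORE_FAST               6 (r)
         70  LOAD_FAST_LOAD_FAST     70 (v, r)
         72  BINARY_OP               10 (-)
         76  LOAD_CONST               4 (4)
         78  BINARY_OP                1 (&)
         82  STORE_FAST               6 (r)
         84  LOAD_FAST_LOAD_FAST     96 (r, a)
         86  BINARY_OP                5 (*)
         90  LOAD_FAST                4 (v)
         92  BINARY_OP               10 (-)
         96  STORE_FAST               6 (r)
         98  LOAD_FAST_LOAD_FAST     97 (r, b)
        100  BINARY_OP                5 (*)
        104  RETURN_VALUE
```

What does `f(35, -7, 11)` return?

-952

LOAD_FAST_LOAD_FAST b,c → push -7,11. Stack: [-7, 11]
BINARY_OP % → -7 % 11 = 4. Stack: [4]
LOAD_FAST b → push -7. Stack: [4, -7]
LOAD_CONST → push 6. Stack: [4, -7, 6]
BINARY_OP + → -7 + 6 = -1. Stack: [4, -1]
BINARY_OP | → 4 | -1 = -1. Stack: [-1]
STORE_FAST x → x=-1. Stack: []
LOAD_FAST_LOAD_FAST b,c → push -7,11. Stack: [-7, 11]
BINARY_OP + → -7 + 11 = 4. Stack: [4]
LOAD_CONST → push 1. Stack: [4, 1]
LOAD_FAST x → push -1. Stack: [4, 1, -1]
BINARY_OP + → 1 + -1 = 0. Stack: [4, 0]
BINARY_OP + → 4 + 0 = 4. Stack: [4]
STORE_FAST v → v=4. Stack: []
LOAD_FAST_LOAD_FAST x,a → push -1,35. Stack: [-1, 35]
BINARY_OP * → -1 * 35 = -35. Stack: [-35]
STORE_FAST s → s=-35. Stack: []
LOAD_CONST → push 2. Stack: [2]
LOAD_FAST s → push -35. Stack: [2, -35]
BINARY_OP * → 2 * -35 = -70. Stack: [-70]
LOAD_FAST_LOAD_FAST s,x → push -35,-1. Stack: [-70, -35, -1]
BINARY_OP * → -35 * -1 = 35. Stack: [-70, 35]
BINARY_OP * → -70 * 35 = -2450. Stack: [-2450]
STORE_FAST r → r=-2450. Stack: []
LOAD_FAST_LOAD_FAST v,r → push 4,-2450. Stack: [4, -2450]
BINARY_OP - → 4 - -2450 = 2454. Stack: [2454]
LOAD_CONST → push 4. Stack: [2454, 4]
BINARY_OP & → 2454 & 4 = 4. Stack: [4]
STORE_FAST r → r=4. Stack: []
LOAD_FAST_LOAD_FAST r,a → push 4,35. Stack: [4, 35]
BINARY_OP * → 4 * 35 = 140. Stack: [140]
LOAD_FAST v → push 4. Stack: [140, 4]
BINARY_OP - → 140 - 4 = 136. Stack: [136]
STORE_FAST r → r=136. Stack: []
LOAD_FAST_LOAD_FAST r,b → push 136,-7. Stack: [136, -7]
BINARY_OP * → 136 * -7 = -952. Stack: [-952]
RETURN_VALUE → return -952.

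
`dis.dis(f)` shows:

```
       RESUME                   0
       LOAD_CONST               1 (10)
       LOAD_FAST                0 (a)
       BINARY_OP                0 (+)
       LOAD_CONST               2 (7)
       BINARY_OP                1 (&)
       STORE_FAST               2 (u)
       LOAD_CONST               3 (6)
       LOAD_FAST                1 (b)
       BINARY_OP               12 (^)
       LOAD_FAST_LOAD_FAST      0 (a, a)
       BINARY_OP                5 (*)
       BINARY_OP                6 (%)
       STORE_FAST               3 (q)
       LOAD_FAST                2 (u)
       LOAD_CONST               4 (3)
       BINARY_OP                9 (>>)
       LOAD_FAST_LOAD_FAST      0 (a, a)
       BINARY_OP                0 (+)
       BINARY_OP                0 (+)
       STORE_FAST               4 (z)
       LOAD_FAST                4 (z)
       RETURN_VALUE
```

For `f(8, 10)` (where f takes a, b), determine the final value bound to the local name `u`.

LOAD_CONST → push 10. Stack: [10]
LOAD_FAST a → push 8. Stack: [10, 8]
BINARY_OP + → 10 + 8 = 18. Stack: [18]
LOAD_CONST → push 7. Stack: [18, 7]
BINARY_OP & → 18 & 7 = 2. Stack: [2]
STORE_FAST u → u=2. Stack: []
LOAD_CONST → push 6. Stack: [6]
LOAD_FAST b → push 10. Stack: [6, 10]
BINARY_OP ^ → 6 ^ 10 = 12. Stack: [12]
LOAD_FAST_LOAD_FAST a,a → push 8,8. Stack: [12, 8, 8]
BINARY_OP * → 8 * 8 = 64. Stack: [12, 64]
BINARY_OP % → 12 % 64 = 12. Stack: [12]
STORE_FAST q → q=12. Stack: []
LOAD_FAST u → push 2. Stack: [2]
LOAD_CONST → push 3. Stack: [2, 3]
BINARY_OP >> → 2 >> 3 = 0. Stack: [0]
LOAD_FAST_LOAD_FAST a,a → push 8,8. Stack: [0, 8, 8]
BINARY_OP + → 8 + 8 = 16. Stack: [0, 16]
BINARY_OP + → 0 + 16 = 16. Stack: [16]
STORE_FAST z → z=16. Stack: []
LOAD_FAST z → push 16. Stack: [16]
RETURN_VALUE → return 16.

2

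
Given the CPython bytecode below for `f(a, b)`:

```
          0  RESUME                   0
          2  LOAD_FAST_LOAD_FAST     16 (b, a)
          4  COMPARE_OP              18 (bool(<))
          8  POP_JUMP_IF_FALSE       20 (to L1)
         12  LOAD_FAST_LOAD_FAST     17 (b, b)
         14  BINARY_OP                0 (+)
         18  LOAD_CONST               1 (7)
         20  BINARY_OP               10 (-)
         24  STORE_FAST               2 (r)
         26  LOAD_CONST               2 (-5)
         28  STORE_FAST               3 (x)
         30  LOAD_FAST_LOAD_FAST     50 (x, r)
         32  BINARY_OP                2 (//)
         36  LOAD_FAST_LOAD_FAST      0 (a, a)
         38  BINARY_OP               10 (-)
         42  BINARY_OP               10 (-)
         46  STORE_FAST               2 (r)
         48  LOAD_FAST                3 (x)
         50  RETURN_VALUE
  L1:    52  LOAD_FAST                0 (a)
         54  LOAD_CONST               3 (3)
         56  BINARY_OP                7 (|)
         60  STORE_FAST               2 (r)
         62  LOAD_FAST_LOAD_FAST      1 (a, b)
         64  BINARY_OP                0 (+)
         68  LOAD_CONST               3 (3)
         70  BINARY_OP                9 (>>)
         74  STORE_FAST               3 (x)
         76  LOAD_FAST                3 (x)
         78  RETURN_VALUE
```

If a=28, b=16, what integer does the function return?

-5

LOAD_FAST_LOAD_FAST b,a → push 16,28. Stack: [16, 28]
COMPARE_OP bool(<) → 16 vs 28 = True. Stack: [True]
POP_JUMP_IF_FALSE → pop True; no jump. Stack: []
LOAD_FAST_LOAD_FAST b,b → push 16,16. Stack: [16, 16]
BINARY_OP + → 16 + 16 = 32. Stack: [32]
LOAD_CONST → push 7. Stack: [32, 7]
BINARY_OP - → 32 - 7 = 25. Stack: [25]
STORE_FAST r → r=25. Stack: []
LOAD_CONST → push -5. Stack: [-5]
STORE_FAST x → x=-5. Stack: []
LOAD_FAST_LOAD_FAST x,r → push -5,25. Stack: [-5, 25]
BINARY_OP // → -5 // 25 = -1. Stack: [-1]
LOAD_FAST_LOAD_FAST a,a → push 28,28. Stack: [-1, 28, 28]
BINARY_OP - → 28 - 28 = 0. Stack: [-1, 0]
BINARY_OP - → -1 - 0 = -1. Stack: [-1]
STORE_FAST r → r=-1. Stack: []
LOAD_FAST x → push -5. Stack: [-5]
RETURN_VALUE → return -5.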